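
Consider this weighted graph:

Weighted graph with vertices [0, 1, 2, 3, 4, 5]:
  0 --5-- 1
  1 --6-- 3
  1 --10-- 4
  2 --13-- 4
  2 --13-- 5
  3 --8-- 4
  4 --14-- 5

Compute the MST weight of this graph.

Applying Kruskal's algorithm (sort edges by weight, add if no cycle):
  Add (0,1) w=5
  Add (1,3) w=6
  Add (3,4) w=8
  Skip (1,4) w=10 (creates cycle)
  Add (2,4) w=13
  Add (2,5) w=13
  Skip (4,5) w=14 (creates cycle)
MST weight = 45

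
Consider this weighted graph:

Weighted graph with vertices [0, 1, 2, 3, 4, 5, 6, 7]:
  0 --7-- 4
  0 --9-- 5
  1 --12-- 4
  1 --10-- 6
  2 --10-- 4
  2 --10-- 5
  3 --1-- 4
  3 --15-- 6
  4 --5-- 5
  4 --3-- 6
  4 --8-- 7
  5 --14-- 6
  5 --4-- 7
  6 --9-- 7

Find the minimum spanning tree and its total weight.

Applying Kruskal's algorithm (sort edges by weight, add if no cycle):
  Add (3,4) w=1
  Add (4,6) w=3
  Add (5,7) w=4
  Add (4,5) w=5
  Add (0,4) w=7
  Skip (4,7) w=8 (creates cycle)
  Skip (0,5) w=9 (creates cycle)
  Skip (6,7) w=9 (creates cycle)
  Add (1,6) w=10
  Add (2,4) w=10
  Skip (2,5) w=10 (creates cycle)
  Skip (1,4) w=12 (creates cycle)
  Skip (5,6) w=14 (creates cycle)
  Skip (3,6) w=15 (creates cycle)
MST weight = 40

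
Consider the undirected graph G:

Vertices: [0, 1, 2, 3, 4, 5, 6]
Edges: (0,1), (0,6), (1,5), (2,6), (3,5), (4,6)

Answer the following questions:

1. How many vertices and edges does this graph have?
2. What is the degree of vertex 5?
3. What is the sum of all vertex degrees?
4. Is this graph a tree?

Count: 7 vertices, 6 edges.
Vertex 5 has neighbors [1, 3], degree = 2.
Handshaking lemma: 2 * 6 = 12.
A graph is a tree iff it is connected and has exactly n-1 edges. This graph is connected (all 7 vertices in one component) and has 7-1 = 6 edges. It is a tree.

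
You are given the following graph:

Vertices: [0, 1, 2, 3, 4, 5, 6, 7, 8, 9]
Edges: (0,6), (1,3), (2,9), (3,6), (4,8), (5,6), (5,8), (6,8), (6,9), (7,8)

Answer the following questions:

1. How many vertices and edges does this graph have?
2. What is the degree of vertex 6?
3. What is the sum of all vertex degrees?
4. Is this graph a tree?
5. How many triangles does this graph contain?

Count: 10 vertices, 10 edges.
Vertex 6 has neighbors [0, 3, 5, 8, 9], degree = 5.
Handshaking lemma: 2 * 10 = 20.
A tree on 10 vertices has 9 edges. This graph has 10 edges (1 extra). Not a tree.
Number of triangles = 1.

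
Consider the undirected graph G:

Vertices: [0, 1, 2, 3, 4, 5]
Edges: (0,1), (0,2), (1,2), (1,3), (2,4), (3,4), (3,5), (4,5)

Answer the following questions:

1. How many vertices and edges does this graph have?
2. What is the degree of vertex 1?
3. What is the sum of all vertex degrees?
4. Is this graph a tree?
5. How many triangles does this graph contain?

Count: 6 vertices, 8 edges.
Vertex 1 has neighbors [0, 2, 3], degree = 3.
Handshaking lemma: 2 * 8 = 16.
A tree on 6 vertices has 5 edges. This graph has 8 edges (3 extra). Not a tree.
Number of triangles = 2.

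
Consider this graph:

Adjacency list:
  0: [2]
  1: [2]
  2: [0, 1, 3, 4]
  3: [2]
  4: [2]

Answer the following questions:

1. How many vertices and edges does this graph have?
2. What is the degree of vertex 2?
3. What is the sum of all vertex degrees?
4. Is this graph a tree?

Count: 5 vertices, 4 edges.
Vertex 2 has neighbors [0, 1, 3, 4], degree = 4.
Handshaking lemma: 2 * 4 = 8.
A graph is a tree iff it is connected and has exactly n-1 edges. This graph is connected (all 5 vertices in one component) and has 5-1 = 4 edges. It is a tree.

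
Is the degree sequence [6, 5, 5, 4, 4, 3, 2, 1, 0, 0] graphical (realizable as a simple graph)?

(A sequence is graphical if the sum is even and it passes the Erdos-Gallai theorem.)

Sum of degrees = 30. Sum is even and passes Erdos-Gallai. The sequence IS graphical.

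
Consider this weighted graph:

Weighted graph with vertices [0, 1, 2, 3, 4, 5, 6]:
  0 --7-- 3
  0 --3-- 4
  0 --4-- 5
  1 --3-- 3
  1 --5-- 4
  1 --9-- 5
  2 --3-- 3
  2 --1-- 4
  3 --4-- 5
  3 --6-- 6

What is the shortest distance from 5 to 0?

Using Dijkstra's algorithm from vertex 5:
Shortest path: 5 -> 0
Total weight: 4 = 4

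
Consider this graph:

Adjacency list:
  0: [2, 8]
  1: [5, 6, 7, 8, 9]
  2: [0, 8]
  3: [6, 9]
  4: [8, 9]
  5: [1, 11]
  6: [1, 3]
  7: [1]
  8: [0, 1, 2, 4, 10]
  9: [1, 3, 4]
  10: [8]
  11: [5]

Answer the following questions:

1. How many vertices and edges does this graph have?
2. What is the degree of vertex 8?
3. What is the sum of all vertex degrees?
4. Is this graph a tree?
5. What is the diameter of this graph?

Count: 12 vertices, 14 edges.
Vertex 8 has neighbors [0, 1, 2, 4, 10], degree = 5.
Handshaking lemma: 2 * 14 = 28.
A tree on 12 vertices has 11 edges. This graph has 14 edges (3 extra). Not a tree.
Diameter (longest shortest path) = 4.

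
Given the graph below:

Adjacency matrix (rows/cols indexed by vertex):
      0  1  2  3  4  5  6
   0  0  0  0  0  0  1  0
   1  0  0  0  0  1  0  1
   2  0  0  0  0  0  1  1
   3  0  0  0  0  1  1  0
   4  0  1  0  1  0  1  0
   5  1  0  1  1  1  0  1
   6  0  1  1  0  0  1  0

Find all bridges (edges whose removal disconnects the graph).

A bridge is an edge whose removal increases the number of connected components.
Bridges found: (0,5)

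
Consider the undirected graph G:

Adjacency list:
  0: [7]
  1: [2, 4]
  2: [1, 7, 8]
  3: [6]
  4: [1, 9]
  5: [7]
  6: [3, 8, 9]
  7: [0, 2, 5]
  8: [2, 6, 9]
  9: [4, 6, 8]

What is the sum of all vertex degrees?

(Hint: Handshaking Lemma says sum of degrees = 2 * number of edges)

Count edges: 11 edges.
By Handshaking Lemma: sum of degrees = 2 * 11 = 22.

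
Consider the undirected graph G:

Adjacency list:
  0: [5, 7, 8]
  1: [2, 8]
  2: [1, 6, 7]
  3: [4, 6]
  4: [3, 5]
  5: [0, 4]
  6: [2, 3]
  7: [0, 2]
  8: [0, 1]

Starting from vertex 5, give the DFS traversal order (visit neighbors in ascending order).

DFS from vertex 5 (neighbors processed in ascending order):
Visit order: 5, 0, 7, 2, 1, 8, 6, 3, 4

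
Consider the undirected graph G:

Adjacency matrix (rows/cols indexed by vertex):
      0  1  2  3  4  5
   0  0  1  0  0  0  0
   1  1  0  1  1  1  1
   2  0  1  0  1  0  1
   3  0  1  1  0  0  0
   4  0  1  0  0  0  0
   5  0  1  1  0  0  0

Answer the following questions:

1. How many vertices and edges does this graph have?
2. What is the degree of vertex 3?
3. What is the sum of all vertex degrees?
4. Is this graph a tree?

Count: 6 vertices, 7 edges.
Vertex 3 has neighbors [1, 2], degree = 2.
Handshaking lemma: 2 * 7 = 14.
A tree on 6 vertices has 5 edges. This graph has 7 edges (2 extra). Not a tree.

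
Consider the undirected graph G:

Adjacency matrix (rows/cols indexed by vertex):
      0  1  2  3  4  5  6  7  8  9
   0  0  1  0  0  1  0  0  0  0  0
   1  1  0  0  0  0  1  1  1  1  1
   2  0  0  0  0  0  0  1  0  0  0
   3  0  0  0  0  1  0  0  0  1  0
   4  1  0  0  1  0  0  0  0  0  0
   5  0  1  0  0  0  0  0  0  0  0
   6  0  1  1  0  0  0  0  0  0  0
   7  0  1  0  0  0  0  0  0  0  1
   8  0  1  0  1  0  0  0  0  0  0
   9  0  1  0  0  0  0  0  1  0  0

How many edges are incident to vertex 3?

Vertex 3 has neighbors [4, 8], so deg(3) = 2.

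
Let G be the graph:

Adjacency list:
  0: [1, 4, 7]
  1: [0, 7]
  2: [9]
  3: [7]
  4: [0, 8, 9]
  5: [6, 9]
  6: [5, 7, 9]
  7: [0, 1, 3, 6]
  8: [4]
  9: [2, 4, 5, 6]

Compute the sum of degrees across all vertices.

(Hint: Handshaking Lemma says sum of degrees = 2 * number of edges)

Count edges: 12 edges.
By Handshaking Lemma: sum of degrees = 2 * 12 = 24.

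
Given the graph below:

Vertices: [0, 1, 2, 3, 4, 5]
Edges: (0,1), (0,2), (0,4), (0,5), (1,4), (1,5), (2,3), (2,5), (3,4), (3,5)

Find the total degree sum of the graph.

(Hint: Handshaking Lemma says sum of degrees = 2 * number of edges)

Count edges: 10 edges.
By Handshaking Lemma: sum of degrees = 2 * 10 = 20.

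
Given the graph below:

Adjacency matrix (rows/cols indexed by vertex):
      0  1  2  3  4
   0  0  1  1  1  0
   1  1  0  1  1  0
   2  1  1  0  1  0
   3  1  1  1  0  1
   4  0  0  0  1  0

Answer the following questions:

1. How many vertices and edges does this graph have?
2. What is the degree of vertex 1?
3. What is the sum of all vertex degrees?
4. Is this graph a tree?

Count: 5 vertices, 7 edges.
Vertex 1 has neighbors [0, 2, 3], degree = 3.
Handshaking lemma: 2 * 7 = 14.
A tree on 5 vertices has 4 edges. This graph has 7 edges (3 extra). Not a tree.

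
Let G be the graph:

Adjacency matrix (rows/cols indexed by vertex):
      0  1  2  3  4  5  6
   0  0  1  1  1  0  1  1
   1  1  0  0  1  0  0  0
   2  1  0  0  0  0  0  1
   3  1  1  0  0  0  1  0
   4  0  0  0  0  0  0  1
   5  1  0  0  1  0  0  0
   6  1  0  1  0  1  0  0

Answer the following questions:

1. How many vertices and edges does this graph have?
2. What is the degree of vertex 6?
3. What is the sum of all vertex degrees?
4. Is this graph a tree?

Count: 7 vertices, 9 edges.
Vertex 6 has neighbors [0, 2, 4], degree = 3.
Handshaking lemma: 2 * 9 = 18.
A tree on 7 vertices has 6 edges. This graph has 9 edges (3 extra). Not a tree.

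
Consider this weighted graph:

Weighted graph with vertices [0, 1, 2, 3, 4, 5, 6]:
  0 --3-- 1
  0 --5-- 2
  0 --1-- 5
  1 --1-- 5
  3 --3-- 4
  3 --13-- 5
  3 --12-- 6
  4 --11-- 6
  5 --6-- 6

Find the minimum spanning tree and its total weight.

Applying Kruskal's algorithm (sort edges by weight, add if no cycle):
  Add (0,5) w=1
  Add (1,5) w=1
  Skip (0,1) w=3 (creates cycle)
  Add (3,4) w=3
  Add (0,2) w=5
  Add (5,6) w=6
  Add (4,6) w=11
  Skip (3,6) w=12 (creates cycle)
  Skip (3,5) w=13 (creates cycle)
MST weight = 27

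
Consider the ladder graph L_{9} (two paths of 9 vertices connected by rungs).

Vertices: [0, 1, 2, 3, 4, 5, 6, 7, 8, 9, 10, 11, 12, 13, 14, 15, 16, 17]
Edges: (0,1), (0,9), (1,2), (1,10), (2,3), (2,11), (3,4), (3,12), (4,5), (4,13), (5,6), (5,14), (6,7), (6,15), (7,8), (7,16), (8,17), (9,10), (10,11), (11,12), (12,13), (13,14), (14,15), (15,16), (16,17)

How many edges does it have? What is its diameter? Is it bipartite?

Ladder graph L_{9}: 9 rungs + 2 * (9-1) path edges = 9 + 16 = 25 edges.
Diameter = 9.
Ladder graphs are bipartite (alternating coloring along each path).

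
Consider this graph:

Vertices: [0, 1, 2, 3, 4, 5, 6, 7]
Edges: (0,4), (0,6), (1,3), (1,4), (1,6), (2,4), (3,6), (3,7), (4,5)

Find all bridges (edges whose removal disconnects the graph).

A bridge is an edge whose removal increases the number of connected components.
Bridges found: (2,4), (3,7), (4,5)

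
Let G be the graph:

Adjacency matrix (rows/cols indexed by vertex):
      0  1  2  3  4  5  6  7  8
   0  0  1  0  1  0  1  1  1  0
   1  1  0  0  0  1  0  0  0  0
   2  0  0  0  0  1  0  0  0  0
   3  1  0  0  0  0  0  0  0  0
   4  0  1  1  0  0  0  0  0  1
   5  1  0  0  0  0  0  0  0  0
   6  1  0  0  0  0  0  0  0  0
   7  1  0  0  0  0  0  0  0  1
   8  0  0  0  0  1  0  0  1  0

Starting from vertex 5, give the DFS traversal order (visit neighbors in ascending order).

DFS from vertex 5 (neighbors processed in ascending order):
Visit order: 5, 0, 1, 4, 2, 8, 7, 3, 6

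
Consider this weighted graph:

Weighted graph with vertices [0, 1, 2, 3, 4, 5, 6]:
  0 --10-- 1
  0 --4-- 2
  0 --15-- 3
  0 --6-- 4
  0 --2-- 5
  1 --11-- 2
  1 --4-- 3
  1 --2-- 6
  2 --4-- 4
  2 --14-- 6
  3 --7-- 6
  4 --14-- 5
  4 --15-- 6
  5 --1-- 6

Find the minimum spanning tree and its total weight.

Applying Kruskal's algorithm (sort edges by weight, add if no cycle):
  Add (5,6) w=1
  Add (0,5) w=2
  Add (1,6) w=2
  Add (0,2) w=4
  Add (1,3) w=4
  Add (2,4) w=4
  Skip (0,4) w=6 (creates cycle)
  Skip (3,6) w=7 (creates cycle)
  Skip (0,1) w=10 (creates cycle)
  Skip (1,2) w=11 (creates cycle)
  Skip (2,6) w=14 (creates cycle)
  Skip (4,5) w=14 (creates cycle)
  Skip (0,3) w=15 (creates cycle)
  Skip (4,6) w=15 (creates cycle)
MST weight = 17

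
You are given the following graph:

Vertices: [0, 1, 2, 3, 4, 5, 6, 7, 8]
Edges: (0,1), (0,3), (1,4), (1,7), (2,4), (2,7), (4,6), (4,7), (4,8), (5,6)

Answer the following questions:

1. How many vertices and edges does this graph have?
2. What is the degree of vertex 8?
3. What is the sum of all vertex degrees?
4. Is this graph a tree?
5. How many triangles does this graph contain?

Count: 9 vertices, 10 edges.
Vertex 8 has neighbors [4], degree = 1.
Handshaking lemma: 2 * 10 = 20.
A tree on 9 vertices has 8 edges. This graph has 10 edges (2 extra). Not a tree.
Number of triangles = 2.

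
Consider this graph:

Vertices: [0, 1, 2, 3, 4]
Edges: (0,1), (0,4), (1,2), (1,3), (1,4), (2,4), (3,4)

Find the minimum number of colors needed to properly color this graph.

The graph has a maximum clique of size 3 (lower bound on chromatic number).
A valid 3-coloring: {0: 2, 1: 0, 2: 2, 3: 2, 4: 1}.
Chromatic number = 3.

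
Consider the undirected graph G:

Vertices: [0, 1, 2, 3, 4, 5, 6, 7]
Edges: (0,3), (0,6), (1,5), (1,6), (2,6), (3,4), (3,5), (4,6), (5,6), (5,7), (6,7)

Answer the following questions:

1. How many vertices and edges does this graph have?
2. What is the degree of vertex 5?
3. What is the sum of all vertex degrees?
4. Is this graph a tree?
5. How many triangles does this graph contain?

Count: 8 vertices, 11 edges.
Vertex 5 has neighbors [1, 3, 6, 7], degree = 4.
Handshaking lemma: 2 * 11 = 22.
A tree on 8 vertices has 7 edges. This graph has 11 edges (4 extra). Not a tree.
Number of triangles = 2.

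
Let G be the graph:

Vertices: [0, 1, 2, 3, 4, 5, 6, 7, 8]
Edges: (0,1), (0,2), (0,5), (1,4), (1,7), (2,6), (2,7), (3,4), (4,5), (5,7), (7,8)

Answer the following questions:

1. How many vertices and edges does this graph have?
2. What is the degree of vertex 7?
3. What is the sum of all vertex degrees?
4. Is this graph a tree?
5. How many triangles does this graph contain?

Count: 9 vertices, 11 edges.
Vertex 7 has neighbors [1, 2, 5, 8], degree = 4.
Handshaking lemma: 2 * 11 = 22.
A tree on 9 vertices has 8 edges. This graph has 11 edges (3 extra). Not a tree.
Number of triangles = 0.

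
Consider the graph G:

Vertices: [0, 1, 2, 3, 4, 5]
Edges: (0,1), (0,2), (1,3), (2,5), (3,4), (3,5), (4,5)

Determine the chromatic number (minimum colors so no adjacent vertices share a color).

The graph has a maximum clique of size 3 (lower bound on chromatic number).
A valid 3-coloring: {0: 0, 1: 1, 2: 2, 3: 0, 4: 2, 5: 1}.
Chromatic number = 3.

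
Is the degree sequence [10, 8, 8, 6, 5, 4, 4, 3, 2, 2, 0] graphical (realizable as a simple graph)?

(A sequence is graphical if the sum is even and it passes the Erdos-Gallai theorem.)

Sum of degrees = 52. Sum is even but fails Erdos-Gallai. The sequence is NOT graphical.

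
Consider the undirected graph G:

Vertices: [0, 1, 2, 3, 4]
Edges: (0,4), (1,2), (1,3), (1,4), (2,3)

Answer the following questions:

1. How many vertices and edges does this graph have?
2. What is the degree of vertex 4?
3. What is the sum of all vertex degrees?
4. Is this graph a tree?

Count: 5 vertices, 5 edges.
Vertex 4 has neighbors [0, 1], degree = 2.
Handshaking lemma: 2 * 5 = 10.
A tree on 5 vertices has 4 edges. This graph has 5 edges (1 extra). Not a tree.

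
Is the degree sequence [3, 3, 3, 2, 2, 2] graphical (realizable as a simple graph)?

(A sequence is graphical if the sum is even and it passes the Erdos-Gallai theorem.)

Sum of degrees = 15. Sum is odd, so the sequence is NOT graphical.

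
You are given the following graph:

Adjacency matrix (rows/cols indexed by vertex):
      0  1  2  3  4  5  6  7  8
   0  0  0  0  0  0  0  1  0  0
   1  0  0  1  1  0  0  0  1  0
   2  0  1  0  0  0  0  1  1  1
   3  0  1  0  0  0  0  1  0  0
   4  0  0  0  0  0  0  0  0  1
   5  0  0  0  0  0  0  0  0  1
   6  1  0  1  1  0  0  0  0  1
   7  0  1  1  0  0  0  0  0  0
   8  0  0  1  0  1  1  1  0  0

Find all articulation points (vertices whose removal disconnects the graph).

An articulation point is a vertex whose removal disconnects the graph.
Articulation points: [6, 8]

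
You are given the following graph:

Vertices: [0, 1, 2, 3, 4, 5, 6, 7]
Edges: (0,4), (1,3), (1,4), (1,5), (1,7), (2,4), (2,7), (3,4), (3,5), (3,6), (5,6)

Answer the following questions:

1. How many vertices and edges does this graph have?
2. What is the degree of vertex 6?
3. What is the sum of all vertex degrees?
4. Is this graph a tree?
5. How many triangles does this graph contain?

Count: 8 vertices, 11 edges.
Vertex 6 has neighbors [3, 5], degree = 2.
Handshaking lemma: 2 * 11 = 22.
A tree on 8 vertices has 7 edges. This graph has 11 edges (4 extra). Not a tree.
Number of triangles = 3.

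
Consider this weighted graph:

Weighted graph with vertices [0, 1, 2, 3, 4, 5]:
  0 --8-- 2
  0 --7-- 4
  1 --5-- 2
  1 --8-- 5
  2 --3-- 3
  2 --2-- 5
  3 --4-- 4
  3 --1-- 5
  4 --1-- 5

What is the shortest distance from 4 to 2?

Using Dijkstra's algorithm from vertex 4:
Shortest path: 4 -> 5 -> 2
Total weight: 1 + 2 = 3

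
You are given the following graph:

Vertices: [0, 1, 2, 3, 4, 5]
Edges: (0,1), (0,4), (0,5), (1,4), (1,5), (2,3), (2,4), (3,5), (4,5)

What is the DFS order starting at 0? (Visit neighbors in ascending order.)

DFS from vertex 0 (neighbors processed in ascending order):
Visit order: 0, 1, 4, 2, 3, 5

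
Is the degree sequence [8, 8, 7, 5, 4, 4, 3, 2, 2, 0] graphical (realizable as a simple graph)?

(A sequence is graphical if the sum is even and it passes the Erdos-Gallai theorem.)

Sum of degrees = 43. Sum is odd, so the sequence is NOT graphical.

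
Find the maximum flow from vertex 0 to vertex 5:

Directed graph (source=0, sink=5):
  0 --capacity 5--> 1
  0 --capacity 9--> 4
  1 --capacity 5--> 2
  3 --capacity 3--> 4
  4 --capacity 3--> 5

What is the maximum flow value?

Computing max flow:
  Flow on (0->4): 3/9
  Flow on (4->5): 3/3
Maximum flow = 3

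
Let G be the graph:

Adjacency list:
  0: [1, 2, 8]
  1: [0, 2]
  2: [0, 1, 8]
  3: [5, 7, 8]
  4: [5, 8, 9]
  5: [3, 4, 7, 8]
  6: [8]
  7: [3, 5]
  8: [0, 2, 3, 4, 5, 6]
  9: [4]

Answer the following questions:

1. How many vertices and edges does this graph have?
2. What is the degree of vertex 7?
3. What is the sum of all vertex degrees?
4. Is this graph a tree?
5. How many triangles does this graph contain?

Count: 10 vertices, 14 edges.
Vertex 7 has neighbors [3, 5], degree = 2.
Handshaking lemma: 2 * 14 = 28.
A tree on 10 vertices has 9 edges. This graph has 14 edges (5 extra). Not a tree.
Number of triangles = 5.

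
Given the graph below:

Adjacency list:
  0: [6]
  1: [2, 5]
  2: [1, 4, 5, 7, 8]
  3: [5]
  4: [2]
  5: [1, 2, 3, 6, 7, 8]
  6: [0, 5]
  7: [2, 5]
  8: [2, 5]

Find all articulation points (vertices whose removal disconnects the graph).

An articulation point is a vertex whose removal disconnects the graph.
Articulation points: [2, 5, 6]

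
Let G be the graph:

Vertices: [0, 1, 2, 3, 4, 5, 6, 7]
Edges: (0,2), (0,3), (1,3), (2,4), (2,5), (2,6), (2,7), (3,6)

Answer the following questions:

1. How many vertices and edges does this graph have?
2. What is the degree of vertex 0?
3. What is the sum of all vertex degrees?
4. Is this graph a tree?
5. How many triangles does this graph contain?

Count: 8 vertices, 8 edges.
Vertex 0 has neighbors [2, 3], degree = 2.
Handshaking lemma: 2 * 8 = 16.
A tree on 8 vertices has 7 edges. This graph has 8 edges (1 extra). Not a tree.
Number of triangles = 0.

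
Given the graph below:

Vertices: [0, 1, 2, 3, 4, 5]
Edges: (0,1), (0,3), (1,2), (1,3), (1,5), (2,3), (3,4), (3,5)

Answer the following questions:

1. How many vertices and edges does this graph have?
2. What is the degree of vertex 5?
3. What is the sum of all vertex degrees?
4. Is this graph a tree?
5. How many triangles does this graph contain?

Count: 6 vertices, 8 edges.
Vertex 5 has neighbors [1, 3], degree = 2.
Handshaking lemma: 2 * 8 = 16.
A tree on 6 vertices has 5 edges. This graph has 8 edges (3 extra). Not a tree.
Number of triangles = 3.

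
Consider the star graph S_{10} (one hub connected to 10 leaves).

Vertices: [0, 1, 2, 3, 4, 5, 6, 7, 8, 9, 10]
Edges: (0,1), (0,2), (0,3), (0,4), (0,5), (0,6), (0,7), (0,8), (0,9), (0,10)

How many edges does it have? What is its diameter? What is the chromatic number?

Star graph S_{10}: the hub connects to all 10 leaves.
Edges = 10.
Diameter = 2 (any leaf to hub is 1, leaf to leaf through hub is 2).
Star graphs are bipartite (hub vs leaves), so chromatic number = 2.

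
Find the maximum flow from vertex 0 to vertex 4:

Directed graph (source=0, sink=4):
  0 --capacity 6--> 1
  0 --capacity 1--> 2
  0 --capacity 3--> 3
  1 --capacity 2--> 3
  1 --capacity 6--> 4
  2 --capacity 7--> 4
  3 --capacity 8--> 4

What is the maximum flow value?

Computing max flow:
  Flow on (0->1): 6/6
  Flow on (0->2): 1/1
  Flow on (0->3): 3/3
  Flow on (1->4): 6/6
  Flow on (2->4): 1/7
  Flow on (3->4): 3/8
Maximum flow = 10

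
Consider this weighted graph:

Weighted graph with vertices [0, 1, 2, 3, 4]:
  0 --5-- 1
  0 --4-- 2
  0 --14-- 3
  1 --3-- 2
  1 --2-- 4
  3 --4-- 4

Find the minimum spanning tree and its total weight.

Applying Kruskal's algorithm (sort edges by weight, add if no cycle):
  Add (1,4) w=2
  Add (1,2) w=3
  Add (0,2) w=4
  Add (3,4) w=4
  Skip (0,1) w=5 (creates cycle)
  Skip (0,3) w=14 (creates cycle)
MST weight = 13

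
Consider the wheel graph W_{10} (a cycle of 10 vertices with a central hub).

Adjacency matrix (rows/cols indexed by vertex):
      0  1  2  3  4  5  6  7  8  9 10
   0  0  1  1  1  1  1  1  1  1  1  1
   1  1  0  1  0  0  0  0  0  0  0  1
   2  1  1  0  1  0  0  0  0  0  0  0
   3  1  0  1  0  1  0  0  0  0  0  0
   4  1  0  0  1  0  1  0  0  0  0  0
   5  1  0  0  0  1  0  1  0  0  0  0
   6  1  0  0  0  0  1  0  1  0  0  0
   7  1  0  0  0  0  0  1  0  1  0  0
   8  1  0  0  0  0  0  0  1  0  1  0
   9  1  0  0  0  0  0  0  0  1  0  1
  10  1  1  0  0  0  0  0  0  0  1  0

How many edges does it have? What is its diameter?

Wheel graph W_{10}: 10 cycle edges + 10 spoke edges = 20 edges.
The hub is distance 1 from all cycle vertices. Max distance between cycle vertices through hub is 2.
Diameter = 2.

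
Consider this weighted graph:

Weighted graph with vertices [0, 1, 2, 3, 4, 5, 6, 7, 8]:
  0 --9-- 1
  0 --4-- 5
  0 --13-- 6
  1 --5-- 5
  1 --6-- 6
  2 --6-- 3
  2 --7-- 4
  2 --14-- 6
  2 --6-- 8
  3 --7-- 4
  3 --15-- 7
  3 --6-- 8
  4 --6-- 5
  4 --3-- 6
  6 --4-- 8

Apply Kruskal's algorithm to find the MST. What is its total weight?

Applying Kruskal's algorithm (sort edges by weight, add if no cycle):
  Add (4,6) w=3
  Add (0,5) w=4
  Add (6,8) w=4
  Add (1,5) w=5
  Add (1,6) w=6
  Add (2,8) w=6
  Add (2,3) w=6
  Skip (3,8) w=6 (creates cycle)
  Skip (4,5) w=6 (creates cycle)
  Skip (2,4) w=7 (creates cycle)
  Skip (3,4) w=7 (creates cycle)
  Skip (0,1) w=9 (creates cycle)
  Skip (0,6) w=13 (creates cycle)
  Skip (2,6) w=14 (creates cycle)
  Add (3,7) w=15
MST weight = 49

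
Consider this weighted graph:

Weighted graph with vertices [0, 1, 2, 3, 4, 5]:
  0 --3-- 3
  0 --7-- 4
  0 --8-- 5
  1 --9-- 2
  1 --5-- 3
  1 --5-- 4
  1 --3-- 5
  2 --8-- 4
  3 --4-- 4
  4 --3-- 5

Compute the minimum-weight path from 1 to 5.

Using Dijkstra's algorithm from vertex 1:
Shortest path: 1 -> 5
Total weight: 3 = 3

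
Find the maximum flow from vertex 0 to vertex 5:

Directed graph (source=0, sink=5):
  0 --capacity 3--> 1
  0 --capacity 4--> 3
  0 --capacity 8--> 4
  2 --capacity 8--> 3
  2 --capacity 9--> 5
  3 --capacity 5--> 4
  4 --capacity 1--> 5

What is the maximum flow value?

Computing max flow:
  Flow on (0->4): 1/8
  Flow on (4->5): 1/1
Maximum flow = 1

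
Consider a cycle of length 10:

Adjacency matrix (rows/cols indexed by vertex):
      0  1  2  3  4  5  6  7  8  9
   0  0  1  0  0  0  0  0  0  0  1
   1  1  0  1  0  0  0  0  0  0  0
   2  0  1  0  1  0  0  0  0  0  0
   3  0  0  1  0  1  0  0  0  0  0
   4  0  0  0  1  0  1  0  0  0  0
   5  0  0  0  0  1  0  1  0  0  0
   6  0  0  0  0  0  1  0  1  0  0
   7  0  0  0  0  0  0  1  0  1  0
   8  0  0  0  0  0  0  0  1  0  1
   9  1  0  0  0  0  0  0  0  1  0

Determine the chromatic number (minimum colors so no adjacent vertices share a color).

This is an even cycle (C_10). Even cycles are bipartite.
Chromatic number = 2.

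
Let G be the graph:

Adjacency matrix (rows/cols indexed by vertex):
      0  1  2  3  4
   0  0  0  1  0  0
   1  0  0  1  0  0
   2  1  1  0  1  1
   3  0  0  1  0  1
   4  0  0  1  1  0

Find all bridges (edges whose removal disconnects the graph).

A bridge is an edge whose removal increases the number of connected components.
Bridges found: (0,2), (1,2)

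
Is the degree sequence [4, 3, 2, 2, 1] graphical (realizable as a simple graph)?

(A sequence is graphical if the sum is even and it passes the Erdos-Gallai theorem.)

Sum of degrees = 12. Sum is even and passes Erdos-Gallai. The sequence IS graphical.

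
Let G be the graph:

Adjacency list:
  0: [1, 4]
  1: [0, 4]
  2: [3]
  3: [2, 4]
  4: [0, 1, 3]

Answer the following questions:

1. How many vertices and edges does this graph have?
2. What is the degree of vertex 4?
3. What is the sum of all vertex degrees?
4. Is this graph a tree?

Count: 5 vertices, 5 edges.
Vertex 4 has neighbors [0, 1, 3], degree = 3.
Handshaking lemma: 2 * 5 = 10.
A tree on 5 vertices has 4 edges. This graph has 5 edges (1 extra). Not a tree.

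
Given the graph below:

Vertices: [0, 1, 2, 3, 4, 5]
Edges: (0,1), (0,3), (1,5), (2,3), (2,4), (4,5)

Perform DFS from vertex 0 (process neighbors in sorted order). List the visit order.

DFS from vertex 0 (neighbors processed in ascending order):
Visit order: 0, 1, 5, 4, 2, 3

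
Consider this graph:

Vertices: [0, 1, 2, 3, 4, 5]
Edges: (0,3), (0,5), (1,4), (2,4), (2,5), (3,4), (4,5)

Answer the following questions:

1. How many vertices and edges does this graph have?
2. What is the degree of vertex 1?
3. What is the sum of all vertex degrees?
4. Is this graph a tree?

Count: 6 vertices, 7 edges.
Vertex 1 has neighbors [4], degree = 1.
Handshaking lemma: 2 * 7 = 14.
A tree on 6 vertices has 5 edges. This graph has 7 edges (2 extra). Not a tree.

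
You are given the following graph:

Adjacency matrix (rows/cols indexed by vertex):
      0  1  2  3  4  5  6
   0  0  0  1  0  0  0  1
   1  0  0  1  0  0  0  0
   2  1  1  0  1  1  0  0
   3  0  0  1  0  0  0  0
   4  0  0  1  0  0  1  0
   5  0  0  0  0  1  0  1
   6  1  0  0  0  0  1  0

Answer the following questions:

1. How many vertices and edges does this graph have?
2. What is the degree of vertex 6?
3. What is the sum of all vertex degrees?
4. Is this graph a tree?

Count: 7 vertices, 7 edges.
Vertex 6 has neighbors [0, 5], degree = 2.
Handshaking lemma: 2 * 7 = 14.
A tree on 7 vertices has 6 edges. This graph has 7 edges (1 extra). Not a tree.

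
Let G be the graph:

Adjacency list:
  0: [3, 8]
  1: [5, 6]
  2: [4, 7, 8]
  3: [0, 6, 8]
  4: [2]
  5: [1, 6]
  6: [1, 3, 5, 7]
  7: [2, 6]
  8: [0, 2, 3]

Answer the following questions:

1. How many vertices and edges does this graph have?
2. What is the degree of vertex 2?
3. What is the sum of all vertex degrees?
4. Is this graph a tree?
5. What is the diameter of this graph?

Count: 9 vertices, 11 edges.
Vertex 2 has neighbors [4, 7, 8], degree = 3.
Handshaking lemma: 2 * 11 = 22.
A tree on 9 vertices has 8 edges. This graph has 11 edges (3 extra). Not a tree.
Diameter (longest shortest path) = 4.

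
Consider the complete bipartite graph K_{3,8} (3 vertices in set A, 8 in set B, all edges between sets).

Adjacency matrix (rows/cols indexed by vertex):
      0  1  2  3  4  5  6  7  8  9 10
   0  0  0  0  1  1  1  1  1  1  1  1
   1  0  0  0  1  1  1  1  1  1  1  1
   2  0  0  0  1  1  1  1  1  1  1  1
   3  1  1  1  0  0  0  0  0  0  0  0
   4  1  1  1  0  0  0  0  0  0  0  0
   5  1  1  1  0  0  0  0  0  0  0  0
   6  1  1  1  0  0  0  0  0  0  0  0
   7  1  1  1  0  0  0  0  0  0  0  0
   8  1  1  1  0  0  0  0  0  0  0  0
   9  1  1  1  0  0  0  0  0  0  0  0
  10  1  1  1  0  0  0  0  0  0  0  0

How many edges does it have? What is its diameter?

K_{3,8} has 3 * 8 = 24 edges.
Any vertex reaches any opposite-side vertex in 1 step; same-side vertices reach in 2 steps via any opposite-side vertex.
Diameter = 2.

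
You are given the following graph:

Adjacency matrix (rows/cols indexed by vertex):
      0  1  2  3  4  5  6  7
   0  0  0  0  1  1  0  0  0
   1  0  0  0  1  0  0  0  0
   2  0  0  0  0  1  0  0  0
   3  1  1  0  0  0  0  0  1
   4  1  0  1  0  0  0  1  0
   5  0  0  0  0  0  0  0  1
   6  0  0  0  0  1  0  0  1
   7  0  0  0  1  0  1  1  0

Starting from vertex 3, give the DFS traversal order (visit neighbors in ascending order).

DFS from vertex 3 (neighbors processed in ascending order):
Visit order: 3, 0, 4, 2, 6, 7, 5, 1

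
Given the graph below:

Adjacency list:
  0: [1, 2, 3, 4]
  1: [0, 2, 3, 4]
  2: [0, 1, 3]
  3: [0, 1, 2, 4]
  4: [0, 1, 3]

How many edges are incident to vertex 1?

Vertex 1 has neighbors [0, 2, 3, 4], so deg(1) = 4.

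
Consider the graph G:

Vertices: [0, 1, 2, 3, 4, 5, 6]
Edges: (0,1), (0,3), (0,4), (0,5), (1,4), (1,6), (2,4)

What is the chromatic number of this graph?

The graph has a maximum clique of size 3 (lower bound on chromatic number).
A valid 3-coloring: {0: 0, 1: 1, 2: 0, 3: 1, 4: 2, 5: 1, 6: 0}.
Chromatic number = 3.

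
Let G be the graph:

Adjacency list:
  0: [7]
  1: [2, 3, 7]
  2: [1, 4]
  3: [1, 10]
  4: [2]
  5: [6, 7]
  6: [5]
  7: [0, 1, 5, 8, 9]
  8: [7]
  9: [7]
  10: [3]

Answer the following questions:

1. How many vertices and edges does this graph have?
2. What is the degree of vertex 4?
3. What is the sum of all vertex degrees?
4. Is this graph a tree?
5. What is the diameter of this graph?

Count: 11 vertices, 10 edges.
Vertex 4 has neighbors [2], degree = 1.
Handshaking lemma: 2 * 10 = 20.
A graph is a tree iff it is connected and has exactly n-1 edges. This graph is connected (all 11 vertices in one component) and has 11-1 = 10 edges. It is a tree.
Diameter (longest shortest path) = 5.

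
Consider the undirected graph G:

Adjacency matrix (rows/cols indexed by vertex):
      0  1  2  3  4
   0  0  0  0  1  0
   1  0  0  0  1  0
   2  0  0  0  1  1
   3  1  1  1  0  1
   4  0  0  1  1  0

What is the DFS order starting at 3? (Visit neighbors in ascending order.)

DFS from vertex 3 (neighbors processed in ascending order):
Visit order: 3, 0, 1, 2, 4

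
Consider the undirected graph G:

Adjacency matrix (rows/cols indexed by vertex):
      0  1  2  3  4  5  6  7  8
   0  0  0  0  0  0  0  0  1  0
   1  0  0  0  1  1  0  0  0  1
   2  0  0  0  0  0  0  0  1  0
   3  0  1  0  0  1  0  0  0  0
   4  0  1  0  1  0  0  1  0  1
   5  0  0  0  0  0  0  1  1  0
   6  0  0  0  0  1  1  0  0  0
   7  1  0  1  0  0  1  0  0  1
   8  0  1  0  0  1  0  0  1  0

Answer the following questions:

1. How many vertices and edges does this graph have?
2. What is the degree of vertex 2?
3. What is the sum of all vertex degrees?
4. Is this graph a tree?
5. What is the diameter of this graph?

Count: 9 vertices, 11 edges.
Vertex 2 has neighbors [7], degree = 1.
Handshaking lemma: 2 * 11 = 22.
A tree on 9 vertices has 8 edges. This graph has 11 edges (3 extra). Not a tree.
Diameter (longest shortest path) = 4.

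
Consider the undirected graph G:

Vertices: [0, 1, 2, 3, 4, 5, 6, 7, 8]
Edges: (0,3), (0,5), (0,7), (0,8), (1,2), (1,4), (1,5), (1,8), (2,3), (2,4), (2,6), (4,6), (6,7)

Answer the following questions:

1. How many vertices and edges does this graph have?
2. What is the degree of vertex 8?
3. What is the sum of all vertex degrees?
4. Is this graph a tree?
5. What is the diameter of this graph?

Count: 9 vertices, 13 edges.
Vertex 8 has neighbors [0, 1], degree = 2.
Handshaking lemma: 2 * 13 = 26.
A tree on 9 vertices has 8 edges. This graph has 13 edges (5 extra). Not a tree.
Diameter (longest shortest path) = 3.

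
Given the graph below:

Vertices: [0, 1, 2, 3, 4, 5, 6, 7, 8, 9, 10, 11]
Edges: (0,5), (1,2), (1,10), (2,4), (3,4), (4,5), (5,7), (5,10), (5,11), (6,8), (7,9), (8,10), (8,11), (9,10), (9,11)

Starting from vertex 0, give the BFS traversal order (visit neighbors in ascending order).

BFS from vertex 0 (neighbors processed in ascending order):
Visit order: 0, 5, 4, 7, 10, 11, 2, 3, 9, 1, 8, 6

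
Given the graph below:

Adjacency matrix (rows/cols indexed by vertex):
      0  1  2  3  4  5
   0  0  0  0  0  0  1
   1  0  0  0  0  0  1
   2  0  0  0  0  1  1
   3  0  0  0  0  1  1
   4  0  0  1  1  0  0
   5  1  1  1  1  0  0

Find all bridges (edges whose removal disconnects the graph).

A bridge is an edge whose removal increases the number of connected components.
Bridges found: (0,5), (1,5)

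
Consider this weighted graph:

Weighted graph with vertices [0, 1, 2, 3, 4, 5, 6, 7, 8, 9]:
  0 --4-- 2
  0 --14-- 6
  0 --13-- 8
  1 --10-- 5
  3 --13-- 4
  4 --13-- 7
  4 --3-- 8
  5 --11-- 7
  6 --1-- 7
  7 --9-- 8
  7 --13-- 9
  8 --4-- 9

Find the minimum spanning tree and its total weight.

Applying Kruskal's algorithm (sort edges by weight, add if no cycle):
  Add (6,7) w=1
  Add (4,8) w=3
  Add (0,2) w=4
  Add (8,9) w=4
  Add (7,8) w=9
  Add (1,5) w=10
  Add (5,7) w=11
  Add (0,8) w=13
  Add (3,4) w=13
  Skip (4,7) w=13 (creates cycle)
  Skip (7,9) w=13 (creates cycle)
  Skip (0,6) w=14 (creates cycle)
MST weight = 68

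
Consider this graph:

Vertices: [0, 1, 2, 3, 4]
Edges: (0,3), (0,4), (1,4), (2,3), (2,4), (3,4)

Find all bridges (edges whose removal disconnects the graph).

A bridge is an edge whose removal increases the number of connected components.
Bridges found: (1,4)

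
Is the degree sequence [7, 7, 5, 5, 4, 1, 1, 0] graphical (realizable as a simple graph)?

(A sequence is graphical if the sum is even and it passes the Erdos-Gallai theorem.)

Sum of degrees = 30. Sum is even but fails Erdos-Gallai. The sequence is NOT graphical.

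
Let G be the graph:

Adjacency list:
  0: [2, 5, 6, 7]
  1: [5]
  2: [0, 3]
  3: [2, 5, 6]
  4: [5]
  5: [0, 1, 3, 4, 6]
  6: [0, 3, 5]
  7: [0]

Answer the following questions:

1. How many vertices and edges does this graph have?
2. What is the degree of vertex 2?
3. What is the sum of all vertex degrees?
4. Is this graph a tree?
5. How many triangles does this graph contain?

Count: 8 vertices, 10 edges.
Vertex 2 has neighbors [0, 3], degree = 2.
Handshaking lemma: 2 * 10 = 20.
A tree on 8 vertices has 7 edges. This graph has 10 edges (3 extra). Not a tree.
Number of triangles = 2.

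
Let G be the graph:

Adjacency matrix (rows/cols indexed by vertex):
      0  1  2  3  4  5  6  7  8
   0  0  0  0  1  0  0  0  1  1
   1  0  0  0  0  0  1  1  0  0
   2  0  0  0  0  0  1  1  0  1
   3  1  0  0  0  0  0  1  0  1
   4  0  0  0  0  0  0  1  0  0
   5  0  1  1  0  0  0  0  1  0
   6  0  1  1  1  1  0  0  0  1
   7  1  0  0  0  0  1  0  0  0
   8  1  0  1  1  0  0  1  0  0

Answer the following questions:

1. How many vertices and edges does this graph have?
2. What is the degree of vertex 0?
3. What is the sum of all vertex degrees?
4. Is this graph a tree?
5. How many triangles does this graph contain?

Count: 9 vertices, 13 edges.
Vertex 0 has neighbors [3, 7, 8], degree = 3.
Handshaking lemma: 2 * 13 = 26.
A tree on 9 vertices has 8 edges. This graph has 13 edges (5 extra). Not a tree.
Number of triangles = 3.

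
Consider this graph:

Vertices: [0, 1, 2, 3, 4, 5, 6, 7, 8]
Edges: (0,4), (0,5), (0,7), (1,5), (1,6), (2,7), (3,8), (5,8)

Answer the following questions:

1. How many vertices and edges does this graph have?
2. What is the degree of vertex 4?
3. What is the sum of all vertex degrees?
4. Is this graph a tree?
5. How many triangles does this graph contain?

Count: 9 vertices, 8 edges.
Vertex 4 has neighbors [0], degree = 1.
Handshaking lemma: 2 * 8 = 16.
A graph is a tree iff it is connected and has exactly n-1 edges. This graph is connected (all 9 vertices in one component) and has 9-1 = 8 edges. It is a tree.
Number of triangles = 0.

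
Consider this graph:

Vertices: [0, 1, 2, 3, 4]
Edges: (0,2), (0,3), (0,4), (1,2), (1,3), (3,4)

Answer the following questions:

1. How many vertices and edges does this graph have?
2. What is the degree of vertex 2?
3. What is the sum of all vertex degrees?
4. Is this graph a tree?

Count: 5 vertices, 6 edges.
Vertex 2 has neighbors [0, 1], degree = 2.
Handshaking lemma: 2 * 6 = 12.
A tree on 5 vertices has 4 edges. This graph has 6 edges (2 extra). Not a tree.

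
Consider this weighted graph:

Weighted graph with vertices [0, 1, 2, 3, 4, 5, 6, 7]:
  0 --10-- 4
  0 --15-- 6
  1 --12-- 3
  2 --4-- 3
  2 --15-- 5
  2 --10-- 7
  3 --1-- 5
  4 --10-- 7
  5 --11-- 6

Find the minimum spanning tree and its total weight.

Applying Kruskal's algorithm (sort edges by weight, add if no cycle):
  Add (3,5) w=1
  Add (2,3) w=4
  Add (0,4) w=10
  Add (2,7) w=10
  Add (4,7) w=10
  Add (5,6) w=11
  Add (1,3) w=12
  Skip (0,6) w=15 (creates cycle)
  Skip (2,5) w=15 (creates cycle)
MST weight = 58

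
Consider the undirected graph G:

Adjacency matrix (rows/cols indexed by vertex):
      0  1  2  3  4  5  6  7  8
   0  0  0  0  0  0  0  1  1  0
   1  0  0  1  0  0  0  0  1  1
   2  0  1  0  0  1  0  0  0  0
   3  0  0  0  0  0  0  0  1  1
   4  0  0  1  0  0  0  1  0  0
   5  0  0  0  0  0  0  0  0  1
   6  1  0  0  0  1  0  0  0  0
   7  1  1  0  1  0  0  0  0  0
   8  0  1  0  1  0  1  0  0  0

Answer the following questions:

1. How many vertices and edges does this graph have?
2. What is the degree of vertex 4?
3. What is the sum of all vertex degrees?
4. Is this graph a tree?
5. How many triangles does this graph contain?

Count: 9 vertices, 10 edges.
Vertex 4 has neighbors [2, 6], degree = 2.
Handshaking lemma: 2 * 10 = 20.
A tree on 9 vertices has 8 edges. This graph has 10 edges (2 extra). Not a tree.
Number of triangles = 0.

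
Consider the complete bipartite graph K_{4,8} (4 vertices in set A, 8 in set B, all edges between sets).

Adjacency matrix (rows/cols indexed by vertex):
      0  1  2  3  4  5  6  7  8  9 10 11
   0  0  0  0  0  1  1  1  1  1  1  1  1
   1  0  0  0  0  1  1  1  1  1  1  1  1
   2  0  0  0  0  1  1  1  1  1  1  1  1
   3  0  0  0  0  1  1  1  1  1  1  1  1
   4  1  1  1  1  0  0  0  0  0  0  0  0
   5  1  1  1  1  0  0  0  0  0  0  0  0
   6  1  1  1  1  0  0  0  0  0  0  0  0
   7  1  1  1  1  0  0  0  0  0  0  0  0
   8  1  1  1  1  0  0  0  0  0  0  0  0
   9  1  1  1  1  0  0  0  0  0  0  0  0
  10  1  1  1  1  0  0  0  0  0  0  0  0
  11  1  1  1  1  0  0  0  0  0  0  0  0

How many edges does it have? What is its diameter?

K_{4,8} has 4 * 8 = 32 edges.
Any vertex reaches any opposite-side vertex in 1 step; same-side vertices reach in 2 steps via any opposite-side vertex.
Diameter = 2.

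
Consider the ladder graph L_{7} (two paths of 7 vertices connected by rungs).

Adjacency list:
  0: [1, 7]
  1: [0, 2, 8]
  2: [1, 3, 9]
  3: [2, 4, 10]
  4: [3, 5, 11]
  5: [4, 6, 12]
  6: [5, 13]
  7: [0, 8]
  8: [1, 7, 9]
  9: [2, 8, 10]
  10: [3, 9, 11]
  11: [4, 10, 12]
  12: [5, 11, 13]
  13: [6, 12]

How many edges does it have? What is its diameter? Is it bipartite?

Ladder graph L_{7}: 7 rungs + 2 * (7-1) path edges = 7 + 12 = 19 edges.
Diameter = 7.
Ladder graphs are bipartite (alternating coloring along each path).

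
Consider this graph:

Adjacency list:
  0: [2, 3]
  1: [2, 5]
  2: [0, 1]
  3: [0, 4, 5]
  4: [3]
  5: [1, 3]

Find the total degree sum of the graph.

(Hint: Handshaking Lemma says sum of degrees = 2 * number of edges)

Count edges: 6 edges.
By Handshaking Lemma: sum of degrees = 2 * 6 = 12.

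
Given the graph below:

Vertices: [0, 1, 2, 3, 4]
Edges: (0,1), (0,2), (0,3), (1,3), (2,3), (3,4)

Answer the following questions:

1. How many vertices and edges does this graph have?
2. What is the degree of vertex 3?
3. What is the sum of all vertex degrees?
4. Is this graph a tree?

Count: 5 vertices, 6 edges.
Vertex 3 has neighbors [0, 1, 2, 4], degree = 4.
Handshaking lemma: 2 * 6 = 12.
A tree on 5 vertices has 4 edges. This graph has 6 edges (2 extra). Not a tree.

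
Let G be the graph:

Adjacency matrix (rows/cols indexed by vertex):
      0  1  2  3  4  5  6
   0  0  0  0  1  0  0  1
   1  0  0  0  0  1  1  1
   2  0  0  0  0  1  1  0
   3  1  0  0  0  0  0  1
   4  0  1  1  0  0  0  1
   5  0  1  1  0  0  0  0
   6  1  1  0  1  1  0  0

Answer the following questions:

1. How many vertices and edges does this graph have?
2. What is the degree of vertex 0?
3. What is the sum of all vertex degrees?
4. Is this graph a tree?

Count: 7 vertices, 9 edges.
Vertex 0 has neighbors [3, 6], degree = 2.
Handshaking lemma: 2 * 9 = 18.
A tree on 7 vertices has 6 edges. This graph has 9 edges (3 extra). Not a tree.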